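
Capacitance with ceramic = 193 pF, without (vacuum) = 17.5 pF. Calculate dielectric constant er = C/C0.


er = 193 / 17.5 = 11.03

11.03


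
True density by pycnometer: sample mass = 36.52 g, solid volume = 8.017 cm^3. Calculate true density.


TD = 36.52 / 8.017 = 4.555 g/cm^3

4.555


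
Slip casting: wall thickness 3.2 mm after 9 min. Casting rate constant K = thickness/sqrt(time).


K = 3.2 / sqrt(9) = 3.2 / 3.0 = 1.067 mm/min^0.5

1.067


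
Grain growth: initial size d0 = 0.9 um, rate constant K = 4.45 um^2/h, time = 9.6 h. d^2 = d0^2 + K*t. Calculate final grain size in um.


d^2 = 0.9^2 + 4.45*9.6 = 43.53
d = sqrt(43.53) = 6.6 um

6.6


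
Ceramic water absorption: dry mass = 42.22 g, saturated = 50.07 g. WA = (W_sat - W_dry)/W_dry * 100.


WA = (50.07 - 42.22) / 42.22 * 100 = 18.59%

18.59


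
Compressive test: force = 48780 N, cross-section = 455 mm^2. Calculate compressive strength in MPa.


CS = 48780 / 455 = 107.2 MPa

107.2


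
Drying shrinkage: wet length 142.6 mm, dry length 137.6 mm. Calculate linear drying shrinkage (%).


DS = (142.6 - 137.6) / 142.6 * 100 = 3.51%

3.51


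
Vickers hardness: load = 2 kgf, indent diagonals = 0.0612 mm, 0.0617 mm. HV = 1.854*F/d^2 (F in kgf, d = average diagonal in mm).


d_avg = (0.0612+0.0617)/2 = 0.06145 mm
HV = 1.854*2/0.06145^2 = 982

982


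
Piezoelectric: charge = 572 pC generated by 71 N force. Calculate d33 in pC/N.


d33 = 572 / 71 = 8.1 pC/N

8.1


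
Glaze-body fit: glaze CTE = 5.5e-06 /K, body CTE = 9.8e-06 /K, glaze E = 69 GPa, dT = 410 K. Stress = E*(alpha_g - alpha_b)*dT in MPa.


Stress = 69*1000*(5.5e-06 - 9.8e-06)*410 = -121.6 MPa

-121.6


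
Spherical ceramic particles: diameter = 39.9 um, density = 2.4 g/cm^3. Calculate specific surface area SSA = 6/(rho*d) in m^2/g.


SSA = 6 / (2.4 * 39.9) = 0.063 m^2/g

0.063


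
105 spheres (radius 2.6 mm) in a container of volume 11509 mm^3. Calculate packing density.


V_sphere = 4/3*pi*2.6^3 = 73.6222 mm^3
Total V = 105*73.6222 = 7730.331 mm^3
PD = 7730.331 / 11509 = 0.672

0.672


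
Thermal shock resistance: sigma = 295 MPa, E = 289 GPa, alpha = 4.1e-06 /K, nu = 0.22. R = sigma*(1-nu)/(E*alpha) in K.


R = 295*(1-0.22)/(289*1000*4.1e-06) = 194 K

194


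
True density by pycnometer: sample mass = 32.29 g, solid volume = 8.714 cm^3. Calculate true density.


TD = 32.29 / 8.714 = 3.706 g/cm^3

3.706


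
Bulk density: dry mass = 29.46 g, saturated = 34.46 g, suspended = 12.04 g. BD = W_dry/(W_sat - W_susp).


BD = 29.46 / (34.46 - 12.04) = 29.46 / 22.42 = 1.314 g/cm^3

1.314


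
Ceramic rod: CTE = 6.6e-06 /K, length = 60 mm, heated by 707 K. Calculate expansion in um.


dL = 6.6e-06 * 60 * 707 * 1000 = 279.972 um

279.972


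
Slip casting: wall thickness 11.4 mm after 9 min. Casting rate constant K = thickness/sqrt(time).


K = 11.4 / sqrt(9) = 11.4 / 3.0 = 3.8 mm/min^0.5

3.8


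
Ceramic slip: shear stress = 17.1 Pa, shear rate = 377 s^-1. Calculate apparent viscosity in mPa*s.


eta = tau/gamma * 1000 = 17.1/377 * 1000 = 45.4 mPa*s

45.4


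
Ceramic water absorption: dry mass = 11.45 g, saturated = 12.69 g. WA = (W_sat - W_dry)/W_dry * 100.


WA = (12.69 - 11.45) / 11.45 * 100 = 10.83%

10.83


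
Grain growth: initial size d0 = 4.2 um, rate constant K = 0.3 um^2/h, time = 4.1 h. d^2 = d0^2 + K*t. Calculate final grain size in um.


d^2 = 4.2^2 + 0.3*4.1 = 18.87
d = sqrt(18.87) = 4.34 um

4.34


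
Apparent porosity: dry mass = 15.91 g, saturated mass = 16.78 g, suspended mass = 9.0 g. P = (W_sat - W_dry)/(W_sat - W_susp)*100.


P = (16.78 - 15.91) / (16.78 - 9.0) * 100 = 0.87 / 7.78 * 100 = 11.2%

11.2


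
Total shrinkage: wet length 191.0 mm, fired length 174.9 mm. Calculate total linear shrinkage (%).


TS = (191.0 - 174.9) / 191.0 * 100 = 8.43%

8.43


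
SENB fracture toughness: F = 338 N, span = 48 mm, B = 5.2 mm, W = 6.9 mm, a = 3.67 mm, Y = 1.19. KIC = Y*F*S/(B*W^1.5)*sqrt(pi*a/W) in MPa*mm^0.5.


KIC = 1.19*338*48/(5.2*6.9^1.5)*sqrt(pi*3.67/6.9) = 264.8

264.8


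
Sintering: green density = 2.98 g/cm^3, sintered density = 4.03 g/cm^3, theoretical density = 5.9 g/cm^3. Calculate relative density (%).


Relative = 4.03 / 5.9 * 100 = 68.3%

68.3


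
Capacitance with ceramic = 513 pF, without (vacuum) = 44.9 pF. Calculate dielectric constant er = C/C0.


er = 513 / 44.9 = 11.43

11.43


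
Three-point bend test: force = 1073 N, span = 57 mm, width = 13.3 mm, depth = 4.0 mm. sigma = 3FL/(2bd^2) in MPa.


sigma = 3*1073*57/(2*13.3*4.0^2) = 431.1 MPa

431.1


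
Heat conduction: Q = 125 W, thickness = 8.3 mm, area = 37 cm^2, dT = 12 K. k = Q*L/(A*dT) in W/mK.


k = 125*8.3/1000/(37/10000*12) = 23.37 W/mK

23.37


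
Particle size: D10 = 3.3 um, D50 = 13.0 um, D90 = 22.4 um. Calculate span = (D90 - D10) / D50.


Span = (22.4 - 3.3) / 13.0 = 19.1 / 13.0 = 1.469

1.469


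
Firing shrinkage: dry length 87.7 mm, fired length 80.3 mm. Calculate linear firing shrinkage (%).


FS = (87.7 - 80.3) / 87.7 * 100 = 8.44%

8.44


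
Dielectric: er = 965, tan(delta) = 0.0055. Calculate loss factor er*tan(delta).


Loss = 965 * 0.0055 = 5.308

5.308


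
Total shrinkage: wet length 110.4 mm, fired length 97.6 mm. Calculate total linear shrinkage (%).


TS = (110.4 - 97.6) / 110.4 * 100 = 11.59%

11.59


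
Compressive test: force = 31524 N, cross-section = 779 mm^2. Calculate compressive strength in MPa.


CS = 31524 / 779 = 40.5 MPa

40.5


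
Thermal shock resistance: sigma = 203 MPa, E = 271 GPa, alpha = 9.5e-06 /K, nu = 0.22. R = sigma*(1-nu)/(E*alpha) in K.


R = 203*(1-0.22)/(271*1000*9.5e-06) = 62 K

62


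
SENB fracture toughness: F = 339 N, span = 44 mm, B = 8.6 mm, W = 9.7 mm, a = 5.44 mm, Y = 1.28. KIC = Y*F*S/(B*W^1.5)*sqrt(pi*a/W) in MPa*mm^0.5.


KIC = 1.28*339*44/(8.6*9.7^1.5)*sqrt(pi*5.44/9.7) = 97.54

97.54


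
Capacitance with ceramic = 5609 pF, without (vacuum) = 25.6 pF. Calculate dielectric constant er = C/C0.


er = 5609 / 25.6 = 219.1

219.1


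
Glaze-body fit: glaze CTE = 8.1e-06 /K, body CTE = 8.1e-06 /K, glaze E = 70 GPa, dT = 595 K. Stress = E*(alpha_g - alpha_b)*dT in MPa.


Stress = 70*1000*(8.1e-06 - 8.1e-06)*595 = 0.0 MPa

0.0


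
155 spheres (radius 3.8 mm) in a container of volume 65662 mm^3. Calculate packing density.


V_sphere = 4/3*pi*3.8^3 = 229.8473 mm^3
Total V = 155*229.8473 = 35626.3315 mm^3
PD = 35626.3315 / 65662 = 0.543

0.543


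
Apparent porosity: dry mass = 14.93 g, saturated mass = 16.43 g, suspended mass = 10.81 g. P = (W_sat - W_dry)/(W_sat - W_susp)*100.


P = (16.43 - 14.93) / (16.43 - 10.81) * 100 = 1.5 / 5.62 * 100 = 26.7%

26.7


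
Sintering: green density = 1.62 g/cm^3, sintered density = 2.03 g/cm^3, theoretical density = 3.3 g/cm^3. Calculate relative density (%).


Relative = 2.03 / 3.3 * 100 = 61.5%

61.5


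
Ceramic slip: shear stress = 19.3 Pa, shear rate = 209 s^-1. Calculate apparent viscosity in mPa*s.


eta = tau/gamma * 1000 = 19.3/209 * 1000 = 92.3 mPa*s

92.3


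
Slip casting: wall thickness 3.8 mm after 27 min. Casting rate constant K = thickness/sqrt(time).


K = 3.8 / sqrt(27) = 3.8 / 5.1962 = 0.731 mm/min^0.5

0.731


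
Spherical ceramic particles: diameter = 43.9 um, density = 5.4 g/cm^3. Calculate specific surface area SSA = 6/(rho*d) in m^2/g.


SSA = 6 / (5.4 * 43.9) = 0.025 m^2/g

0.025


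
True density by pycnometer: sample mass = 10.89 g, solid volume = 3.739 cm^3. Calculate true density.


TD = 10.89 / 3.739 = 2.913 g/cm^3

2.913


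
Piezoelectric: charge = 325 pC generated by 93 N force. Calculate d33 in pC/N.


d33 = 325 / 93 = 3.5 pC/N

3.5


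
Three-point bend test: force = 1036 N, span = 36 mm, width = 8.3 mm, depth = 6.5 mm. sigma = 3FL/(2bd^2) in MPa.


sigma = 3*1036*36/(2*8.3*6.5^2) = 159.5 MPa

159.5


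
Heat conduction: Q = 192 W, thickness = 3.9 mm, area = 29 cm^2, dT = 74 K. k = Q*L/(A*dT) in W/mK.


k = 192*3.9/1000/(29/10000*74) = 3.49 W/mK

3.49


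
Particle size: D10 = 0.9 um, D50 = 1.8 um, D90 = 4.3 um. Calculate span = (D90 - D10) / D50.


Span = (4.3 - 0.9) / 1.8 = 3.4 / 1.8 = 1.889

1.889


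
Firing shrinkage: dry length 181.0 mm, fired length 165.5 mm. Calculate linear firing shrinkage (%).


FS = (181.0 - 165.5) / 181.0 * 100 = 8.56%

8.56


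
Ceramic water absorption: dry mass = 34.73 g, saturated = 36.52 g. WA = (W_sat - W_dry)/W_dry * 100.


WA = (36.52 - 34.73) / 34.73 * 100 = 5.15%

5.15


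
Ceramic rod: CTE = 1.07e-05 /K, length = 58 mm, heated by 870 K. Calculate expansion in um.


dL = 1.07e-05 * 58 * 870 * 1000 = 539.922 um

539.922


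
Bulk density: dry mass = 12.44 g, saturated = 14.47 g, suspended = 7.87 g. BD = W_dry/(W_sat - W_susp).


BD = 12.44 / (14.47 - 7.87) = 12.44 / 6.6 = 1.885 g/cm^3

1.885


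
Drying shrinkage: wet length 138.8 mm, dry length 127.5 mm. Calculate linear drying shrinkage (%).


DS = (138.8 - 127.5) / 138.8 * 100 = 8.14%

8.14


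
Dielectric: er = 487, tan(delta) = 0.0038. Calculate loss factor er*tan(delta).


Loss = 487 * 0.0038 = 1.851

1.851


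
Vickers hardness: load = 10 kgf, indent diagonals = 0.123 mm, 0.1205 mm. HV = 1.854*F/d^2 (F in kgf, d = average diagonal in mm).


d_avg = (0.123+0.1205)/2 = 0.12175 mm
HV = 1.854*10/0.12175^2 = 1251

1251


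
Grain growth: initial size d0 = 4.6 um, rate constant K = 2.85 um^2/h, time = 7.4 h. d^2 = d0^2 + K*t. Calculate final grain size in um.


d^2 = 4.6^2 + 2.85*7.4 = 42.25
d = sqrt(42.25) = 6.5 um

6.5


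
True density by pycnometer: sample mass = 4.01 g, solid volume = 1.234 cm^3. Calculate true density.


TD = 4.01 / 1.234 = 3.25 g/cm^3

3.25


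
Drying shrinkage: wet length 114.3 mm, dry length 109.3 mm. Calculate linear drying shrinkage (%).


DS = (114.3 - 109.3) / 114.3 * 100 = 4.37%

4.37


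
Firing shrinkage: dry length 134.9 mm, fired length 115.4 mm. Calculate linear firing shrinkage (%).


FS = (134.9 - 115.4) / 134.9 * 100 = 14.46%

14.46


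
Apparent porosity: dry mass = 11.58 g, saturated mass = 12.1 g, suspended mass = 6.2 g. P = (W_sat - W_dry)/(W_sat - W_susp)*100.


P = (12.1 - 11.58) / (12.1 - 6.2) * 100 = 0.52 / 5.9 * 100 = 8.8%

8.8


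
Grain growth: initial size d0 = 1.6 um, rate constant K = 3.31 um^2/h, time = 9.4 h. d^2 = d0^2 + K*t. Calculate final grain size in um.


d^2 = 1.6^2 + 3.31*9.4 = 33.674
d = sqrt(33.674) = 5.8 um

5.8


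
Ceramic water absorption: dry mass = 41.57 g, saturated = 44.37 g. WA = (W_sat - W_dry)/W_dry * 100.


WA = (44.37 - 41.57) / 41.57 * 100 = 6.74%

6.74


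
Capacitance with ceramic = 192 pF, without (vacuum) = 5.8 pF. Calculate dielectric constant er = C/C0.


er = 192 / 5.8 = 33.1

33.1


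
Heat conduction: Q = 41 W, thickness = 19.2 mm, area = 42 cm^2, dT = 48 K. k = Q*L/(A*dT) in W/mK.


k = 41*19.2/1000/(42/10000*48) = 3.9 W/mK

3.9


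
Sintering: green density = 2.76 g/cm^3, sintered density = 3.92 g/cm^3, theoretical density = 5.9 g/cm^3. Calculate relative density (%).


Relative = 3.92 / 5.9 * 100 = 66.4%

66.4


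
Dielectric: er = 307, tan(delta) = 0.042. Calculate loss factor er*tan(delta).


Loss = 307 * 0.042 = 12.894

12.894


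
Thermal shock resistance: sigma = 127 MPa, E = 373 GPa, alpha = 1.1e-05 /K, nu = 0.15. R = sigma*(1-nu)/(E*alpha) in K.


R = 127*(1-0.15)/(373*1000*1.1e-05) = 26 K

26


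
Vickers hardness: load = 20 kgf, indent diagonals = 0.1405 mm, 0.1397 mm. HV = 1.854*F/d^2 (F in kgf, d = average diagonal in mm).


d_avg = (0.1405+0.1397)/2 = 0.1401 mm
HV = 1.854*20/0.1401^2 = 1889

1889


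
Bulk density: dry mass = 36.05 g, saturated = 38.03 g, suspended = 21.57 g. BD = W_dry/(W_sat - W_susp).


BD = 36.05 / (38.03 - 21.57) = 36.05 / 16.46 = 2.19 g/cm^3

2.19


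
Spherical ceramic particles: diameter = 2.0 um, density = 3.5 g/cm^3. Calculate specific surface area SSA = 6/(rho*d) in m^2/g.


SSA = 6 / (3.5 * 2.0) = 0.857 m^2/g

0.857


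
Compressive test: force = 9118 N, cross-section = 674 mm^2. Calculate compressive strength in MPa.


CS = 9118 / 674 = 13.5 MPa

13.5


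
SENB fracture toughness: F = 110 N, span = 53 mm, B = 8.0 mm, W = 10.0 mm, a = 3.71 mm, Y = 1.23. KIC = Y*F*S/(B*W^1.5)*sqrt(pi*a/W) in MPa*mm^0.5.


KIC = 1.23*110*53/(8.0*10.0^1.5)*sqrt(pi*3.71/10.0) = 30.6

30.6


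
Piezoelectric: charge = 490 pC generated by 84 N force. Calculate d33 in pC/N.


d33 = 490 / 84 = 5.8 pC/N

5.8


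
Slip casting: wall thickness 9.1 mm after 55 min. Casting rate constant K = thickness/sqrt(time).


K = 9.1 / sqrt(55) = 9.1 / 7.4162 = 1.227 mm/min^0.5

1.227


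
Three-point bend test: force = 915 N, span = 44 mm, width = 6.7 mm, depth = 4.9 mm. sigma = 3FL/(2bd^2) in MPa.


sigma = 3*915*44/(2*6.7*4.9^2) = 375.4 MPa

375.4


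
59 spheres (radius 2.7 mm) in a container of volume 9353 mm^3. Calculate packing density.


V_sphere = 4/3*pi*2.7^3 = 82.448 mm^3
Total V = 59*82.448 = 4864.432 mm^3
PD = 4864.432 / 9353 = 0.52

0.52


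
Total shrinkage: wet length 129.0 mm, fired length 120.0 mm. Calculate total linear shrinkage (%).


TS = (129.0 - 120.0) / 129.0 * 100 = 6.98%

6.98


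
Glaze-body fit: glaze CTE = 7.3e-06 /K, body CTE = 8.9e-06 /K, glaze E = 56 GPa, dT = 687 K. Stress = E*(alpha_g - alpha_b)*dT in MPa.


Stress = 56*1000*(7.3e-06 - 8.9e-06)*687 = -61.6 MPa

-61.6


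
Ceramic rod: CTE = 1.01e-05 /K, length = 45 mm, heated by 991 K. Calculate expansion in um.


dL = 1.01e-05 * 45 * 991 * 1000 = 450.41 um

450.41


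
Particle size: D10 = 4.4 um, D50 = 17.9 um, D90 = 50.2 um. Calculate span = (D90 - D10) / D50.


Span = (50.2 - 4.4) / 17.9 = 45.8 / 17.9 = 2.559

2.559


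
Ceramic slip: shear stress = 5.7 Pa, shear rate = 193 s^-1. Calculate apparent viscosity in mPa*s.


eta = tau/gamma * 1000 = 5.7/193 * 1000 = 29.5 mPa*s

29.5


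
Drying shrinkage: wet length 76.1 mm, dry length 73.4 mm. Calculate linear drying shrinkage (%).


DS = (76.1 - 73.4) / 76.1 * 100 = 3.55%

3.55


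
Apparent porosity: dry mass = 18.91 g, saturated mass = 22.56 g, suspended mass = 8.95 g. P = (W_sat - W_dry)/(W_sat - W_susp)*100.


P = (22.56 - 18.91) / (22.56 - 8.95) * 100 = 3.65 / 13.61 * 100 = 26.8%

26.8


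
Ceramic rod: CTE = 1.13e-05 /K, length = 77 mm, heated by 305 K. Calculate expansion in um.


dL = 1.13e-05 * 77 * 305 * 1000 = 265.381 um

265.381


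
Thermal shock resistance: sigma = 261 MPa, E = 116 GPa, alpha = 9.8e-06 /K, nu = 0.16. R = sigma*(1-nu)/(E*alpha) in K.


R = 261*(1-0.16)/(116*1000*9.8e-06) = 193 K

193


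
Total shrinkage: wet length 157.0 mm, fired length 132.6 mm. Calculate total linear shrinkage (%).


TS = (157.0 - 132.6) / 157.0 * 100 = 15.54%

15.54


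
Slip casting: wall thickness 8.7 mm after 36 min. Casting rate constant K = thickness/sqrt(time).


K = 8.7 / sqrt(36) = 8.7 / 6.0 = 1.45 mm/min^0.5

1.45


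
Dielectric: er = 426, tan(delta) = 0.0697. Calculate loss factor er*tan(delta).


Loss = 426 * 0.0697 = 29.692

29.692


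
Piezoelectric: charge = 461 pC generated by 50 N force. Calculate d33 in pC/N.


d33 = 461 / 50 = 9.2 pC/N

9.2


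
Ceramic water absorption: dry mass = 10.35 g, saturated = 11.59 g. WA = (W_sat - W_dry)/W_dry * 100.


WA = (11.59 - 10.35) / 10.35 * 100 = 11.98%

11.98


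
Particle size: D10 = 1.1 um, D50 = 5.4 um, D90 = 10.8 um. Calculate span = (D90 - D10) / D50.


Span = (10.8 - 1.1) / 5.4 = 9.7 / 5.4 = 1.796

1.796


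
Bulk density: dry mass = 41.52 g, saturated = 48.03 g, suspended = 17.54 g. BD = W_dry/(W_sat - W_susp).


BD = 41.52 / (48.03 - 17.54) = 41.52 / 30.49 = 1.362 g/cm^3

1.362


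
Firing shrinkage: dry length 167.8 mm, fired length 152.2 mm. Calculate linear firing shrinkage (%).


FS = (167.8 - 152.2) / 167.8 * 100 = 9.3%

9.3


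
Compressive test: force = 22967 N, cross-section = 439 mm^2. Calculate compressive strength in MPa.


CS = 22967 / 439 = 52.3 MPa

52.3


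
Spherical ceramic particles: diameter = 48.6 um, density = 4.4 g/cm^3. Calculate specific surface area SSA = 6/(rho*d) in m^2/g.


SSA = 6 / (4.4 * 48.6) = 0.028 m^2/g

0.028


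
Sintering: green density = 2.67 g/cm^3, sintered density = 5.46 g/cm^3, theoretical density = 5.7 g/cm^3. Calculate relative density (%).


Relative = 5.46 / 5.7 * 100 = 95.8%

95.8


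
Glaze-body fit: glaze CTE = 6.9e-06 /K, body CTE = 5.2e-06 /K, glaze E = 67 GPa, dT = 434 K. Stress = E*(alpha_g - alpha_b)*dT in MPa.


Stress = 67*1000*(6.9e-06 - 5.2e-06)*434 = 49.4 MPa

49.4


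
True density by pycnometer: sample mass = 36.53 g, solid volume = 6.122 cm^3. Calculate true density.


TD = 36.53 / 6.122 = 5.967 g/cm^3

5.967


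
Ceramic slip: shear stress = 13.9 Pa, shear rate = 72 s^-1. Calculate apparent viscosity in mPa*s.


eta = tau/gamma * 1000 = 13.9/72 * 1000 = 193.1 mPa*s

193.1


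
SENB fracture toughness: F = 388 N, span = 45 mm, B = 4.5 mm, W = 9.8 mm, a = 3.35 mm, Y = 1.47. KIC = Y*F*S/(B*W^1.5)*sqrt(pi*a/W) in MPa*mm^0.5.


KIC = 1.47*388*45/(4.5*9.8^1.5)*sqrt(pi*3.35/9.8) = 192.66

192.66


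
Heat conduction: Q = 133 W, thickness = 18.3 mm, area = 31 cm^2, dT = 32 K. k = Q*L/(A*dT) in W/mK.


k = 133*18.3/1000/(31/10000*32) = 24.54 W/mK

24.54


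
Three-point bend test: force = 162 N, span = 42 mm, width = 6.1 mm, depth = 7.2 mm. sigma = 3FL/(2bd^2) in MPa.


sigma = 3*162*42/(2*6.1*7.2^2) = 32.3 MPa

32.3


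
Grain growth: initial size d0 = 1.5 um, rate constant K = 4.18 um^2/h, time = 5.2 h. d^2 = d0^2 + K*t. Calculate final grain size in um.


d^2 = 1.5^2 + 4.18*5.2 = 23.986
d = sqrt(23.986) = 4.9 um

4.9


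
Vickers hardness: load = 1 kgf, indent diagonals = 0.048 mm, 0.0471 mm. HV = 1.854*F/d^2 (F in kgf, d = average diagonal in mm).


d_avg = (0.048+0.0471)/2 = 0.04755 mm
HV = 1.854*1/0.04755^2 = 820

820


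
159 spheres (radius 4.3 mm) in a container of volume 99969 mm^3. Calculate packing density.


V_sphere = 4/3*pi*4.3^3 = 333.0381 mm^3
Total V = 159*333.0381 = 52953.0579 mm^3
PD = 52953.0579 / 99969 = 0.53

0.53


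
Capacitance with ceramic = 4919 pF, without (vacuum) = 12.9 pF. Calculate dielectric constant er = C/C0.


er = 4919 / 12.9 = 381.32

381.32


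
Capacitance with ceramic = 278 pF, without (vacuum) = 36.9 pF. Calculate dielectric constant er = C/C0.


er = 278 / 36.9 = 7.53

7.53


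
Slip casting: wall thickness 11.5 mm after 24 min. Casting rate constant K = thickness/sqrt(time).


K = 11.5 / sqrt(24) = 11.5 / 4.899 = 2.347 mm/min^0.5

2.347


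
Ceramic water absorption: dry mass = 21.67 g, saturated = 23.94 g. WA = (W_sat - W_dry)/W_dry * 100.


WA = (23.94 - 21.67) / 21.67 * 100 = 10.48%

10.48


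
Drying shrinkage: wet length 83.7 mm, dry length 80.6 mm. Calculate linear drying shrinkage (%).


DS = (83.7 - 80.6) / 83.7 * 100 = 3.7%

3.7


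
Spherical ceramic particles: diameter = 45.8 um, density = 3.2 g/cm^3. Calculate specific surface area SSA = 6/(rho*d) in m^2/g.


SSA = 6 / (3.2 * 45.8) = 0.041 m^2/g

0.041


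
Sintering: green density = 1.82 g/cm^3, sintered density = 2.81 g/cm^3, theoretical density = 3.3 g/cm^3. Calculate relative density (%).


Relative = 2.81 / 3.3 * 100 = 85.2%

85.2


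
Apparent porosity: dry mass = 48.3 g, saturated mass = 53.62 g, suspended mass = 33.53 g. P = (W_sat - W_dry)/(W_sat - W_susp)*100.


P = (53.62 - 48.3) / (53.62 - 33.53) * 100 = 5.32 / 20.09 * 100 = 26.5%

26.5


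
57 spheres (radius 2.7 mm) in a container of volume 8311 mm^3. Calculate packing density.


V_sphere = 4/3*pi*2.7^3 = 82.448 mm^3
Total V = 57*82.448 = 4699.536 mm^3
PD = 4699.536 / 8311 = 0.565

0.565


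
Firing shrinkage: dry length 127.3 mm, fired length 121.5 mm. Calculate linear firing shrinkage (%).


FS = (127.3 - 121.5) / 127.3 * 100 = 4.56%

4.56


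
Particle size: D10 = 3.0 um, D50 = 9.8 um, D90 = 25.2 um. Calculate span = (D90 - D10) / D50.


Span = (25.2 - 3.0) / 9.8 = 22.2 / 9.8 = 2.265

2.265


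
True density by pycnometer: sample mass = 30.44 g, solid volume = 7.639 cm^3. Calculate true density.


TD = 30.44 / 7.639 = 3.985 g/cm^3

3.985


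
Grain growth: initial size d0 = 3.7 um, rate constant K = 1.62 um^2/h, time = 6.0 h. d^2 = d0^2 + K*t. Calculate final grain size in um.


d^2 = 3.7^2 + 1.62*6.0 = 23.41
d = sqrt(23.41) = 4.84 um

4.84


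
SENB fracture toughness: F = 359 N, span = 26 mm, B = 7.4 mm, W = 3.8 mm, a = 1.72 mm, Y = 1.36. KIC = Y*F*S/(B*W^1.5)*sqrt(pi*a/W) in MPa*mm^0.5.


KIC = 1.36*359*26/(7.4*3.8^1.5)*sqrt(pi*1.72/3.8) = 276.15

276.15


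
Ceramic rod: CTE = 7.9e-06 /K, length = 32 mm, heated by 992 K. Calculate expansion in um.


dL = 7.9e-06 * 32 * 992 * 1000 = 250.778 um

250.778


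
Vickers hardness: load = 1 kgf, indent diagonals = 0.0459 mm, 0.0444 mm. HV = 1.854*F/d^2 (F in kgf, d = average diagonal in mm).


d_avg = (0.0459+0.0444)/2 = 0.04515 mm
HV = 1.854*1/0.04515^2 = 909

909


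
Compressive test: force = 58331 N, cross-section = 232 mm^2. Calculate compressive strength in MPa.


CS = 58331 / 232 = 251.4 MPa

251.4


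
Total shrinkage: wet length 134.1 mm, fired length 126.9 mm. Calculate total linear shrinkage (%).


TS = (134.1 - 126.9) / 134.1 * 100 = 5.37%

5.37


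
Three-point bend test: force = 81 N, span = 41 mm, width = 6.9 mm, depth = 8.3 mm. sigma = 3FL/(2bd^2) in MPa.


sigma = 3*81*41/(2*6.9*8.3^2) = 10.5 MPa

10.5


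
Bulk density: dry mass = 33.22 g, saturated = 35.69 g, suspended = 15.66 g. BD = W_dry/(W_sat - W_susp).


BD = 33.22 / (35.69 - 15.66) = 33.22 / 20.03 = 1.659 g/cm^3

1.659


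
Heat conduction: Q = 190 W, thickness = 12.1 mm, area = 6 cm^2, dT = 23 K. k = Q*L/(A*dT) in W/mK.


k = 190*12.1/1000/(6/10000*23) = 166.59 W/mK

166.59


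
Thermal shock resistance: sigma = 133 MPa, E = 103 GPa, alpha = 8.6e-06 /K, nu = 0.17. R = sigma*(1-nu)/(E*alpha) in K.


R = 133*(1-0.17)/(103*1000*8.6e-06) = 125 K

125


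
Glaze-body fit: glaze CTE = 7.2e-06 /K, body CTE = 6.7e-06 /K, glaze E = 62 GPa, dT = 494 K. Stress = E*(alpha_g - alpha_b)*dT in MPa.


Stress = 62*1000*(7.2e-06 - 6.7e-06)*494 = 15.3 MPa

15.3


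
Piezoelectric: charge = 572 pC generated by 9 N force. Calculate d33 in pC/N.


d33 = 572 / 9 = 63.6 pC/N

63.6


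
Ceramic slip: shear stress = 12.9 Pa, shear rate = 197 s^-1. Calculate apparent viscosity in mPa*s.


eta = tau/gamma * 1000 = 12.9/197 * 1000 = 65.5 mPa*s

65.5


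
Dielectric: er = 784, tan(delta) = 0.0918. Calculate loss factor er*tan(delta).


Loss = 784 * 0.0918 = 71.971

71.971


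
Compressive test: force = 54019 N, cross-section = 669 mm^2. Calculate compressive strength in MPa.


CS = 54019 / 669 = 80.7 MPa

80.7


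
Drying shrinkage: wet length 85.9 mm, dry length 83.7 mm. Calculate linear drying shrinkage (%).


DS = (85.9 - 83.7) / 85.9 * 100 = 2.56%

2.56


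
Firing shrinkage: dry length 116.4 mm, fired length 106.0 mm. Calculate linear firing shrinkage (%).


FS = (116.4 - 106.0) / 116.4 * 100 = 8.93%

8.93


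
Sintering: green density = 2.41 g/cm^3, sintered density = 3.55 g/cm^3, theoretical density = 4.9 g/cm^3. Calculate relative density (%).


Relative = 3.55 / 4.9 * 100 = 72.4%

72.4


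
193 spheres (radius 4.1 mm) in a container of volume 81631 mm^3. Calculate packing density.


V_sphere = 4/3*pi*4.1^3 = 288.6956 mm^3
Total V = 193*288.6956 = 55718.2508 mm^3
PD = 55718.2508 / 81631 = 0.683

0.683


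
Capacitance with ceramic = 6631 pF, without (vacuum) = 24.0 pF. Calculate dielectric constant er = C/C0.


er = 6631 / 24.0 = 276.29

276.29


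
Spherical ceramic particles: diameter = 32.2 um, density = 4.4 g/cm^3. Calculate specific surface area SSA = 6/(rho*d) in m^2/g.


SSA = 6 / (4.4 * 32.2) = 0.042 m^2/g

0.042


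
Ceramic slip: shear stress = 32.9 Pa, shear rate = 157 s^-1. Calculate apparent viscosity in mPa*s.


eta = tau/gamma * 1000 = 32.9/157 * 1000 = 209.6 mPa*s

209.6


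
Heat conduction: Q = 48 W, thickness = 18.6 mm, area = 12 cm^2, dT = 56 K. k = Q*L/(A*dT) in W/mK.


k = 48*18.6/1000/(12/10000*56) = 13.29 W/mK

13.29


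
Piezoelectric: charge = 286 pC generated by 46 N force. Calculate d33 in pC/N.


d33 = 286 / 46 = 6.2 pC/N

6.2


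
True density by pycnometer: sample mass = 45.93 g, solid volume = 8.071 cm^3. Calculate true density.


TD = 45.93 / 8.071 = 5.691 g/cm^3

5.691


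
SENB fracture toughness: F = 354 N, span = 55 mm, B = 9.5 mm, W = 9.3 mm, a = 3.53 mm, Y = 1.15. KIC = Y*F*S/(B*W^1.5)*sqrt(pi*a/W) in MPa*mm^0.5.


KIC = 1.15*354*55/(9.5*9.3^1.5)*sqrt(pi*3.53/9.3) = 90.75

90.75


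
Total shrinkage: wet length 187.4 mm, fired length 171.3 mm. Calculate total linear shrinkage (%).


TS = (187.4 - 171.3) / 187.4 * 100 = 8.59%

8.59


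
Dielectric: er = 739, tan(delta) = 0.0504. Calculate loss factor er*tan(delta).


Loss = 739 * 0.0504 = 37.246

37.246


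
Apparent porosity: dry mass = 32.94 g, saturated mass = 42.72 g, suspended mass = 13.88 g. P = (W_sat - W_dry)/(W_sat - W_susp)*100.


P = (42.72 - 32.94) / (42.72 - 13.88) * 100 = 9.78 / 28.84 * 100 = 33.9%

33.9


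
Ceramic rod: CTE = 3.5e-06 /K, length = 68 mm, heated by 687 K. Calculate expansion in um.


dL = 3.5e-06 * 68 * 687 * 1000 = 163.506 um

163.506


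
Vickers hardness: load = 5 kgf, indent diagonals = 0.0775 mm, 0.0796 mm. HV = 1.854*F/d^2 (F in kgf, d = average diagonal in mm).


d_avg = (0.0775+0.0796)/2 = 0.07855 mm
HV = 1.854*5/0.07855^2 = 1502

1502


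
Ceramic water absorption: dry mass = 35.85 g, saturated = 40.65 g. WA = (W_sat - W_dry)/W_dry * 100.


WA = (40.65 - 35.85) / 35.85 * 100 = 13.39%

13.39


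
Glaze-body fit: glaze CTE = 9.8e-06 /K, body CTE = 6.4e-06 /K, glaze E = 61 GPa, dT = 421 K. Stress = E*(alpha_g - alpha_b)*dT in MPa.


Stress = 61*1000*(9.8e-06 - 6.4e-06)*421 = 87.3 MPa

87.3


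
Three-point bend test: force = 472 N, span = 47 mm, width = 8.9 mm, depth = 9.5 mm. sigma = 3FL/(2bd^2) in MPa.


sigma = 3*472*47/(2*8.9*9.5^2) = 41.4 MPa

41.4


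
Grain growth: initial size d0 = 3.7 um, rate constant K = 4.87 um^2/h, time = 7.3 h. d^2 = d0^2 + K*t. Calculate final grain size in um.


d^2 = 3.7^2 + 4.87*7.3 = 49.241
d = sqrt(49.241) = 7.02 um

7.02


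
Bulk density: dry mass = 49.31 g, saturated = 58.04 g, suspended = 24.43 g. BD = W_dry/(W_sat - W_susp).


BD = 49.31 / (58.04 - 24.43) = 49.31 / 33.61 = 1.467 g/cm^3

1.467


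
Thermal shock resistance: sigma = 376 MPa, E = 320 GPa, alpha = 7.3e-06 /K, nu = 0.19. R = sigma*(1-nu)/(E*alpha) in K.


R = 376*(1-0.19)/(320*1000*7.3e-06) = 130 K

130


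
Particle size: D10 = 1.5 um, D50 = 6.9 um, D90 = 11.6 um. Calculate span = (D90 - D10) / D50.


Span = (11.6 - 1.5) / 6.9 = 10.1 / 6.9 = 1.464

1.464


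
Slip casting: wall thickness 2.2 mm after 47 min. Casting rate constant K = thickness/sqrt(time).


K = 2.2 / sqrt(47) = 2.2 / 6.8557 = 0.321 mm/min^0.5

0.321


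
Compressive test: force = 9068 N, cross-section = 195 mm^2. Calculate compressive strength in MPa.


CS = 9068 / 195 = 46.5 MPa

46.5


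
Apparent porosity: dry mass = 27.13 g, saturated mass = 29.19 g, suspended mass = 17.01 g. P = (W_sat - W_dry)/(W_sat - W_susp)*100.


P = (29.19 - 27.13) / (29.19 - 17.01) * 100 = 2.06 / 12.18 * 100 = 16.9%

16.9


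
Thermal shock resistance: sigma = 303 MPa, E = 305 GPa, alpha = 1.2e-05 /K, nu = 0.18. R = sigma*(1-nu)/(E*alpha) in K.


R = 303*(1-0.18)/(305*1000*1.2e-05) = 68 K

68


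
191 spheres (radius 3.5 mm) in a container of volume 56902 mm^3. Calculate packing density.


V_sphere = 4/3*pi*3.5^3 = 179.5944 mm^3
Total V = 191*179.5944 = 34302.5304 mm^3
PD = 34302.5304 / 56902 = 0.603

0.603


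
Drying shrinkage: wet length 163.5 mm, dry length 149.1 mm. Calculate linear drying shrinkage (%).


DS = (163.5 - 149.1) / 163.5 * 100 = 8.81%

8.81


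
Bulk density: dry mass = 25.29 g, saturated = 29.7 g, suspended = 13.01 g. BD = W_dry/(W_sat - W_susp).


BD = 25.29 / (29.7 - 13.01) = 25.29 / 16.69 = 1.515 g/cm^3

1.515


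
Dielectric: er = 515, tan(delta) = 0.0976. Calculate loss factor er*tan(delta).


Loss = 515 * 0.0976 = 50.264

50.264


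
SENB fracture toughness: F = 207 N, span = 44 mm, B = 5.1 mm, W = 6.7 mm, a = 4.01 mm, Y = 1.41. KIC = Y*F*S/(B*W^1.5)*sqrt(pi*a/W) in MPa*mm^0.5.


KIC = 1.41*207*44/(5.1*6.7^1.5)*sqrt(pi*4.01/6.7) = 199.1

199.1


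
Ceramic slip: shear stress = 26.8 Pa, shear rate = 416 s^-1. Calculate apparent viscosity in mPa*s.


eta = tau/gamma * 1000 = 26.8/416 * 1000 = 64.4 mPa*s

64.4


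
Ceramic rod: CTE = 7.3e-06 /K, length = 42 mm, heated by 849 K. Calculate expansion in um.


dL = 7.3e-06 * 42 * 849 * 1000 = 260.303 um

260.303


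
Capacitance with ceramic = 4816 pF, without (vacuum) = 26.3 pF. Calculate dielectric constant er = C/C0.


er = 4816 / 26.3 = 183.12

183.12


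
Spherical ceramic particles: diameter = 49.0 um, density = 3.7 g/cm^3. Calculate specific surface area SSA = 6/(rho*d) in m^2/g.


SSA = 6 / (3.7 * 49.0) = 0.033 m^2/g

0.033


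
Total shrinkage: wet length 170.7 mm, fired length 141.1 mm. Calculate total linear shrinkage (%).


TS = (170.7 - 141.1) / 170.7 * 100 = 17.34%

17.34


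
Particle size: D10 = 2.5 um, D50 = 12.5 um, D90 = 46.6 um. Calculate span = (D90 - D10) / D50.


Span = (46.6 - 2.5) / 12.5 = 44.1 / 12.5 = 3.528

3.528


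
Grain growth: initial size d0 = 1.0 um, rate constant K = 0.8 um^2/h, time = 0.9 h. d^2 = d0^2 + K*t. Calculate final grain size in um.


d^2 = 1.0^2 + 0.8*0.9 = 1.72
d = sqrt(1.72) = 1.31 um

1.31


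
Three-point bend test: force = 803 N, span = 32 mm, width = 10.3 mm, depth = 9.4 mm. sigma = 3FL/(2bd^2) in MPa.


sigma = 3*803*32/(2*10.3*9.4^2) = 42.4 MPa

42.4


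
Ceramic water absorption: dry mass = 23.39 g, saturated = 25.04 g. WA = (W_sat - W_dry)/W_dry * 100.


WA = (25.04 - 23.39) / 23.39 * 100 = 7.05%

7.05


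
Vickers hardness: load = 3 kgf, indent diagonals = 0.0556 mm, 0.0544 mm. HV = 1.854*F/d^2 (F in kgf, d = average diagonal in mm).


d_avg = (0.0556+0.0544)/2 = 0.055 mm
HV = 1.854*3/0.055^2 = 1839

1839


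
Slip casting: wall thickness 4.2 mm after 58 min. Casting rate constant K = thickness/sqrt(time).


K = 4.2 / sqrt(58) = 4.2 / 7.6158 = 0.551 mm/min^0.5

0.551


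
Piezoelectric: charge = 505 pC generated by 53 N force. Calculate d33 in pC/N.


d33 = 505 / 53 = 9.5 pC/N

9.5


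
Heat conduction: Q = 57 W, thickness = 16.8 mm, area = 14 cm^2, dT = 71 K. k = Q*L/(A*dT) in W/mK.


k = 57*16.8/1000/(14/10000*71) = 9.63 W/mK

9.63


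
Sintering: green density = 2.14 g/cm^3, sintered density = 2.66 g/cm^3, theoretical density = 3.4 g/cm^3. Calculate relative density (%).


Relative = 2.66 / 3.4 * 100 = 78.2%

78.2


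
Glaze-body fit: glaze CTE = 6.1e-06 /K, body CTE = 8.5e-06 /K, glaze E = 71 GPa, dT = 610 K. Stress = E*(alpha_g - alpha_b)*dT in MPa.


Stress = 71*1000*(6.1e-06 - 8.5e-06)*610 = -103.9 MPa

-103.9


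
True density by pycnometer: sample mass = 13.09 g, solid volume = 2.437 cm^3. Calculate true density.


TD = 13.09 / 2.437 = 5.371 g/cm^3

5.371


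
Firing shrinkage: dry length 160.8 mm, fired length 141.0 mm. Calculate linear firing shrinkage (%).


FS = (160.8 - 141.0) / 160.8 * 100 = 12.31%

12.31


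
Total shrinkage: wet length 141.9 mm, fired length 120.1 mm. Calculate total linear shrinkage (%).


TS = (141.9 - 120.1) / 141.9 * 100 = 15.36%

15.36


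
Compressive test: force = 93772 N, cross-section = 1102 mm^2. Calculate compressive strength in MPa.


CS = 93772 / 1102 = 85.1 MPa

85.1


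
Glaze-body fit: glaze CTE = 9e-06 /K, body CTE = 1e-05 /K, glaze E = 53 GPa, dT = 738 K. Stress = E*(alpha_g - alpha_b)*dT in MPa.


Stress = 53*1000*(9e-06 - 1e-05)*738 = -39.1 MPa

-39.1


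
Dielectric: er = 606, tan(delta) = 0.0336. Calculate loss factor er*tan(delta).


Loss = 606 * 0.0336 = 20.362

20.362


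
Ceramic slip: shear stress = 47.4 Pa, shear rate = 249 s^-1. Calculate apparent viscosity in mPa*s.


eta = tau/gamma * 1000 = 47.4/249 * 1000 = 190.4 mPa*s

190.4


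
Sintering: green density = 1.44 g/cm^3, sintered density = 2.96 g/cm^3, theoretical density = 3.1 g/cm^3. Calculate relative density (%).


Relative = 2.96 / 3.1 * 100 = 95.5%

95.5


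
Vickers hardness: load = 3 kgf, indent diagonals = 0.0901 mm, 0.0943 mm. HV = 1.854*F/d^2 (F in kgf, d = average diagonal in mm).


d_avg = (0.0901+0.0943)/2 = 0.0922 mm
HV = 1.854*3/0.0922^2 = 654

654


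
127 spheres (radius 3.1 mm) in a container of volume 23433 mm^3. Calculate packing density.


V_sphere = 4/3*pi*3.1^3 = 124.7882 mm^3
Total V = 127*124.7882 = 15848.1014 mm^3
PD = 15848.1014 / 23433 = 0.676

0.676


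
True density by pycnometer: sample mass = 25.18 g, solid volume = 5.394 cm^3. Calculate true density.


TD = 25.18 / 5.394 = 4.668 g/cm^3

4.668


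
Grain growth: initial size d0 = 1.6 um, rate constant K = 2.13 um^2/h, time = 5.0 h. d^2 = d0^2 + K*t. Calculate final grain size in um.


d^2 = 1.6^2 + 2.13*5.0 = 13.21
d = sqrt(13.21) = 3.63 um

3.63


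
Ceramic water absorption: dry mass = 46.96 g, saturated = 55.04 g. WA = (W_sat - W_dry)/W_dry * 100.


WA = (55.04 - 46.96) / 46.96 * 100 = 17.21%

17.21


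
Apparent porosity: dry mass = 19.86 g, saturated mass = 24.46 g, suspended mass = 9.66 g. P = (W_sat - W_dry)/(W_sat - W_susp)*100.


P = (24.46 - 19.86) / (24.46 - 9.66) * 100 = 4.6 / 14.8 * 100 = 31.1%

31.1


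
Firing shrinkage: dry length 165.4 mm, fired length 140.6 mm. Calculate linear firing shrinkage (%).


FS = (165.4 - 140.6) / 165.4 * 100 = 14.99%

14.99


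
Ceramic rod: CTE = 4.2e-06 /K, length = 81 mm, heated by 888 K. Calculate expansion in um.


dL = 4.2e-06 * 81 * 888 * 1000 = 302.098 um

302.098


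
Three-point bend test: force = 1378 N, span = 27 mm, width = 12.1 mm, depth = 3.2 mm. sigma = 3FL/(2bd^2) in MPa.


sigma = 3*1378*27/(2*12.1*3.2^2) = 450.4 MPa

450.4


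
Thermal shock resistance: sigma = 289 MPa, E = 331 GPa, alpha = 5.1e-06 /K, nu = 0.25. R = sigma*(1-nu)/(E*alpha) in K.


R = 289*(1-0.25)/(331*1000*5.1e-06) = 128 K

128


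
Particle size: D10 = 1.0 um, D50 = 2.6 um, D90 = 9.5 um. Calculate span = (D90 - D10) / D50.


Span = (9.5 - 1.0) / 2.6 = 8.5 / 2.6 = 3.269

3.269


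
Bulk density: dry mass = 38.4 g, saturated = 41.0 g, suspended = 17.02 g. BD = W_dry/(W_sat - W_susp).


BD = 38.4 / (41.0 - 17.02) = 38.4 / 23.98 = 1.601 g/cm^3

1.601


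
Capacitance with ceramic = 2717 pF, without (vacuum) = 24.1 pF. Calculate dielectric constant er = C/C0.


er = 2717 / 24.1 = 112.74

112.74


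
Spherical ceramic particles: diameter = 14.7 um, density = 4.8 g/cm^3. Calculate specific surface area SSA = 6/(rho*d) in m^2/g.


SSA = 6 / (4.8 * 14.7) = 0.085 m^2/g

0.085


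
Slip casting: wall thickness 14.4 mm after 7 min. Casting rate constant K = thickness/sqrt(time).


K = 14.4 / sqrt(7) = 14.4 / 2.6458 = 5.443 mm/min^0.5

5.443


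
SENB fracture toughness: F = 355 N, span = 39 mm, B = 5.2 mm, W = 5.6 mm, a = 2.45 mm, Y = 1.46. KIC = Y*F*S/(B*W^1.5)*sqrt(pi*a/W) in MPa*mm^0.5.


KIC = 1.46*355*39/(5.2*5.6^1.5)*sqrt(pi*2.45/5.6) = 343.89

343.89


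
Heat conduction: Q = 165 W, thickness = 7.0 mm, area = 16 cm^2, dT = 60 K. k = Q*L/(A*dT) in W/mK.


k = 165*7.0/1000/(16/10000*60) = 12.03 W/mK

12.03


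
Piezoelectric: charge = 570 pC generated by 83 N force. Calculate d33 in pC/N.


d33 = 570 / 83 = 6.9 pC/N

6.9


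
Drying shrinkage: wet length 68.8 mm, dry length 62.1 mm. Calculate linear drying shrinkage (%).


DS = (68.8 - 62.1) / 68.8 * 100 = 9.74%

9.74


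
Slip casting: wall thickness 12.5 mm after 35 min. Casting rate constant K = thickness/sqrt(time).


K = 12.5 / sqrt(35) = 12.5 / 5.9161 = 2.113 mm/min^0.5

2.113


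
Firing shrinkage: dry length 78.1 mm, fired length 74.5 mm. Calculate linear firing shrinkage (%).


FS = (78.1 - 74.5) / 78.1 * 100 = 4.61%

4.61


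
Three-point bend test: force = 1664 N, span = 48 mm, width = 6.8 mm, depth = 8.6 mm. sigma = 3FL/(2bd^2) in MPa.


sigma = 3*1664*48/(2*6.8*8.6^2) = 238.2 MPa

238.2


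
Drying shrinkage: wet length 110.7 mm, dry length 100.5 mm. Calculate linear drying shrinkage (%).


DS = (110.7 - 100.5) / 110.7 * 100 = 9.21%

9.21


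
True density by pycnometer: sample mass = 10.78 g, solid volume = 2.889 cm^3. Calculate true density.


TD = 10.78 / 2.889 = 3.731 g/cm^3

3.731


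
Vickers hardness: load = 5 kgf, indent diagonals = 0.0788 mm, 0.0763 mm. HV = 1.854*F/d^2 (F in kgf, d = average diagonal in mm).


d_avg = (0.0788+0.0763)/2 = 0.07755 mm
HV = 1.854*5/0.07755^2 = 1541

1541


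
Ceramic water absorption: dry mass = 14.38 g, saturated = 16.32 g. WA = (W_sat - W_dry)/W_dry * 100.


WA = (16.32 - 14.38) / 14.38 * 100 = 13.49%

13.49


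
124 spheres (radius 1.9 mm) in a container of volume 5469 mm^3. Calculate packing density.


V_sphere = 4/3*pi*1.9^3 = 28.7309 mm^3
Total V = 124*28.7309 = 3562.6316 mm^3
PD = 3562.6316 / 5469 = 0.651

0.651


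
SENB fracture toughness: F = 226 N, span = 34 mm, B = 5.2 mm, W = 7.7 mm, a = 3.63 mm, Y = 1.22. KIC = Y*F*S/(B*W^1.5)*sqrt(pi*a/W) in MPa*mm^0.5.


KIC = 1.22*226*34/(5.2*7.7^1.5)*sqrt(pi*3.63/7.7) = 102.68

102.68


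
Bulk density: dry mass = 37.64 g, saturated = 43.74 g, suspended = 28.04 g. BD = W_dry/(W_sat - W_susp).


BD = 37.64 / (43.74 - 28.04) = 37.64 / 15.7 = 2.397 g/cm^3

2.397


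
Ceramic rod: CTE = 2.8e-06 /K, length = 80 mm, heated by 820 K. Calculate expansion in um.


dL = 2.8e-06 * 80 * 820 * 1000 = 183.68 um

183.68


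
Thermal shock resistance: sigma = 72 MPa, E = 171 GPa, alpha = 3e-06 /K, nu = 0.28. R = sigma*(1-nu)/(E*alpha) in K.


R = 72*(1-0.28)/(171*1000*3e-06) = 101 K

101


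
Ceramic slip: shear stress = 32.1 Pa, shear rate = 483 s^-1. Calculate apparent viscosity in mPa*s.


eta = tau/gamma * 1000 = 32.1/483 * 1000 = 66.5 mPa*s

66.5


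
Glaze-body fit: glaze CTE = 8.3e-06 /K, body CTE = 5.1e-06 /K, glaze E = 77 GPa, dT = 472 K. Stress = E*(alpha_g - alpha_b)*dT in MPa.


Stress = 77*1000*(8.3e-06 - 5.1e-06)*472 = 116.3 MPa

116.3


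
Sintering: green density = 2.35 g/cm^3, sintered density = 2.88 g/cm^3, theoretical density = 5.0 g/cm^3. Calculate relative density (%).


Relative = 2.88 / 5.0 * 100 = 57.6%

57.6


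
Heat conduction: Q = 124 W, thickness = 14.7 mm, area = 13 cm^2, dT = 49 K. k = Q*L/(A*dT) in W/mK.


k = 124*14.7/1000/(13/10000*49) = 28.62 W/mK

28.62


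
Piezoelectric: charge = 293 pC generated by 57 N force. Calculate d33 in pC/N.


d33 = 293 / 57 = 5.1 pC/N

5.1


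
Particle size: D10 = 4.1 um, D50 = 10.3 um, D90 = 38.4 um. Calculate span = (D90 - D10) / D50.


Span = (38.4 - 4.1) / 10.3 = 34.3 / 10.3 = 3.33

3.33


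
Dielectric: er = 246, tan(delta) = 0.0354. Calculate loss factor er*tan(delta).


Loss = 246 * 0.0354 = 8.708

8.708


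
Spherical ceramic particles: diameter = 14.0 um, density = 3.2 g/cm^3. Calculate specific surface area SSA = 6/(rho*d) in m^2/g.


SSA = 6 / (3.2 * 14.0) = 0.134 m^2/g

0.134
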